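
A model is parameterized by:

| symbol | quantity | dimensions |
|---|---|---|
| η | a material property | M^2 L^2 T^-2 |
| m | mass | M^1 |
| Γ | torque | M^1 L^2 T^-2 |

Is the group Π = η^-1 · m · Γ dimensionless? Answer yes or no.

yes

Sum the exponent of each base dimension across the product:
  M: −[η]_M + [m]_M + [Γ]_M = −(2) + (1) + (1) = 0
  L: −[η]_L + [m]_L + [Γ]_L = −(2) + (0) + (2) = 0
  T: −[η]_T + [m]_T + [Γ]_T = −(-2) + (0) + (-2) = 0
All base exponents vanish — dimensionless.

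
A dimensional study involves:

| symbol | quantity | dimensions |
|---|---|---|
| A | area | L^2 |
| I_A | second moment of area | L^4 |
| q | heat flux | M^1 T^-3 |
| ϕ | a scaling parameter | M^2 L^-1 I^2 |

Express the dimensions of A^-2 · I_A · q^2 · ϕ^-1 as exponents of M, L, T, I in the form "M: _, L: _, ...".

Collect each base-dimension exponent across the product:
  M: −2·(0) + (0) + 2·(1) − (2) = 0
  L: −2·(2) + (4) + 2·(0) − (-1) = 1
  T: −2·(0) + (0) + 2·(-3) − (0) = -6
  I: −2·(0) + (0) + 2·(0) − (2) = -2
So the dimensions are [L T⁻⁶ I⁻²].

M: 0, L: 1, T: -6, I: -2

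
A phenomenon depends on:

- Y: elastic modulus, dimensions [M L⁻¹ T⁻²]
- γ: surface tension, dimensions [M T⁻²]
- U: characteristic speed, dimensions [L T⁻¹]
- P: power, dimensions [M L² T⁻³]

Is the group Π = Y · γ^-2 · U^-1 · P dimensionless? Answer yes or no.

yes

Sum the exponent of each base dimension across the product:
  M: [Y]_M − 2·[γ]_M − [U]_M + [P]_M = (1) − 2·(1) − (0) + (1) = 0
  L: [Y]_L − 2·[γ]_L − [U]_L + [P]_L = (-1) − 2·(0) − (1) + (2) = 0
  T: [Y]_T − 2·[γ]_T − [U]_T + [P]_T = (-2) − 2·(-2) − (-1) + (-3) = 0
All base exponents vanish — dimensionless.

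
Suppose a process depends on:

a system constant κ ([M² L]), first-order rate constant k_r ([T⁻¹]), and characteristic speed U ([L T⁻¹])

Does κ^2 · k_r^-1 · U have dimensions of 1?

no

Sum the exponent of each base dimension across the product:
  M: 2·[κ]_M − [k_r]_M + [U]_M = 2·(2) − (0) + (0) = 4
  L: 2·[κ]_L − [k_r]_L + [U]_L = 2·(1) − (0) + (1) = 3
  T: 2·[κ]_T − [k_r]_T + [U]_T = 2·(0) − (-1) + (-1) = 0
Net dimensions [M⁴ L³] ≠ [1] — not dimensionless.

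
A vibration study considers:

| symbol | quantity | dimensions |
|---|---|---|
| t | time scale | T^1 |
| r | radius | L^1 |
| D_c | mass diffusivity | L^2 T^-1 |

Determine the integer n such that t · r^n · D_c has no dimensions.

Balance the L exponent: (1)·n from r, plus (0) + (2) = 2 from the rest, must sum to zero.
n + 2 = 0, so n = -2.

-2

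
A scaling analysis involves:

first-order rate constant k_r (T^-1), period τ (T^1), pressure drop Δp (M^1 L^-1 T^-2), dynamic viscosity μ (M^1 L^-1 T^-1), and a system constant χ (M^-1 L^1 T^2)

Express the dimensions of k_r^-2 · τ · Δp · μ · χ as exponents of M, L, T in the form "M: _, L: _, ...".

Collect each base-dimension exponent across the product:
  M: −2·(0) + (0) + (1) + (1) + (-1) = 1
  L: −2·(0) + (0) + (-1) + (-1) + (1) = -1
  T: −2·(-1) + (1) + (-2) + (-1) + (2) = 2
So the dimensions are [M L⁻¹ T²].

M: 1, L: -1, T: 2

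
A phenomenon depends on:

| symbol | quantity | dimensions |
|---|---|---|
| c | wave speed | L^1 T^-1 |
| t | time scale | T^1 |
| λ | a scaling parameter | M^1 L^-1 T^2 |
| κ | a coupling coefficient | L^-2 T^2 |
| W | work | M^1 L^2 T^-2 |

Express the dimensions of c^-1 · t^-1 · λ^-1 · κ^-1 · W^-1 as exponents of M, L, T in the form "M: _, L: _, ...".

M: -2, L: 0, T: -2

Collect each base-dimension exponent across the product:
  M: −(0) − (0) − (1) − (0) − (1) = -2
  L: −(1) − (0) − (-1) − (-2) − (2) = 0
  T: −(-1) − (1) − (2) − (2) − (-2) = -2
So the dimensions are [M⁻² T⁻²].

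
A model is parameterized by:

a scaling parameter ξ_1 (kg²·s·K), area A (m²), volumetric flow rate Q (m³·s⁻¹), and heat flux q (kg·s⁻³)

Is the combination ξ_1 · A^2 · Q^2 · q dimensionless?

Sum the exponent of each base dimension across the product:
  M: [ξ_1]_M + 2·[A]_M + 2·[Q]_M + [q]_M = (2) + 2·(0) + 2·(0) + (1) = 3
  L: [ξ_1]_L + 2·[A]_L + 2·[Q]_L + [q]_L = (0) + 2·(2) + 2·(3) + (0) = 10
  T: [ξ_1]_T + 2·[A]_T + 2·[Q]_T + [q]_T = (1) + 2·(0) + 2·(-1) + (-3) = -4
  Θ: [ξ_1]_Θ + 2·[A]_Θ + 2·[Q]_Θ + [q]_Θ = (1) + 2·(0) + 2·(0) + (0) = 1
Net dimensions [M³ L¹⁰ T⁻⁴ Θ] ≠ [1] — not dimensionless.

no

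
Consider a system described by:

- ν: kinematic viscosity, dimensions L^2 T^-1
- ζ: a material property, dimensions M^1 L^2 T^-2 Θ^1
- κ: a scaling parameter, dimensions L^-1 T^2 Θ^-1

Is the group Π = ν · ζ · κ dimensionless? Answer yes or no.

Sum the exponent of each base dimension across the product:
  M: [ν]_M + [ζ]_M + [κ]_M = (0) + (1) + (0) = 1
  L: [ν]_L + [ζ]_L + [κ]_L = (2) + (2) + (-1) = 3
  T: [ν]_T + [ζ]_T + [κ]_T = (-1) + (-2) + (2) = -1
  Θ: [ν]_Θ + [ζ]_Θ + [κ]_Θ = (0) + (1) + (-1) = 0
Net dimensions [M L³ T⁻¹] ≠ [1] — not dimensionless.

no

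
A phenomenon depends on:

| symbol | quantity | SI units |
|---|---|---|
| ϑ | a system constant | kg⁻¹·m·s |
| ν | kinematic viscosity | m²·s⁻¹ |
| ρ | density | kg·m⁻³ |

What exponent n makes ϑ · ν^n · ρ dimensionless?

1

Balance the L exponent: (2)·n from ν, plus (1) + (-3) = -2 from the rest, must sum to zero.
2n − 2 = 0, so n = 1.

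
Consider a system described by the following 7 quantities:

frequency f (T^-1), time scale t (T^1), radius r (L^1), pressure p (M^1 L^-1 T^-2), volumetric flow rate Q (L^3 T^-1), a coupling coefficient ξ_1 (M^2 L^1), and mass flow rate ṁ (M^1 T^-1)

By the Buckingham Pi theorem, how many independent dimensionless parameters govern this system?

4

There are 7 variables and 3 base dimensions (M, L, T).
The dimension matrix has rank 3.
Independent dimensionless groups: 7 − 3 = 4.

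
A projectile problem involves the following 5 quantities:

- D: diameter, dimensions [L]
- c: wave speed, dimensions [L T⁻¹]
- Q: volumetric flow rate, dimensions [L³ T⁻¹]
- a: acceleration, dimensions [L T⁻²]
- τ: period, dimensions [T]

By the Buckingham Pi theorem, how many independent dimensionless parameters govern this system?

3

There are 5 variables and 2 base dimensions (L, T).
The dimension matrix has rank 2.
Independent dimensionless groups: 5 − 2 = 3.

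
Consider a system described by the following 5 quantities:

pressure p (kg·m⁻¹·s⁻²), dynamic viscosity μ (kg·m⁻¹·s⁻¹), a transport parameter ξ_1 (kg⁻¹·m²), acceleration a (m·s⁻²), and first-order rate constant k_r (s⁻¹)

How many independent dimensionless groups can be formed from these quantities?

There are 5 variables and 3 base dimensions (M, L, T).
The dimension matrix has rank 3.
Independent dimensionless groups: 5 − 3 = 2.

2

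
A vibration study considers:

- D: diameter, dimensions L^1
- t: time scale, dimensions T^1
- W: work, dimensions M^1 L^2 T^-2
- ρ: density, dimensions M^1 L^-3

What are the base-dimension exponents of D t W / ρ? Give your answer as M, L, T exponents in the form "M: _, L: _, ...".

M: 0, L: 6, T: -1

Collect each base-dimension exponent across the product:
  M: (0) + (0) + (1) − (1) = 0
  L: (1) + (0) + (2) − (-3) = 6
  T: (0) + (1) + (-2) − (0) = -1
So the dimensions are [L⁶ T⁻¹].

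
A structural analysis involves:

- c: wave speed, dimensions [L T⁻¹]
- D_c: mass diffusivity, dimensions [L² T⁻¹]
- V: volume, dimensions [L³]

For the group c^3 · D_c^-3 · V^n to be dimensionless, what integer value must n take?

Balance the L exponent: (3)·n from V, plus 3·(1) − 3·(2) = -3 from the rest, must sum to zero.
3n − 3 = 0, so n = 1.

1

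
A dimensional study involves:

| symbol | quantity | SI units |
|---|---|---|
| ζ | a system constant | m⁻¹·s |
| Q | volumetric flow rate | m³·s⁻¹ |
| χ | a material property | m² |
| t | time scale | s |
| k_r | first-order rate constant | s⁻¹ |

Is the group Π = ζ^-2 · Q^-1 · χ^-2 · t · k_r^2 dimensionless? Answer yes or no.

no

Sum the exponent of each base dimension across the product:
  L: −2·[ζ]_L − [Q]_L − 2·[χ]_L + [t]_L + 2·[k_r]_L = −2·(-1) − (3) − 2·(2) + (0) + 2·(0) = -5
  T: −2·[ζ]_T − [Q]_T − 2·[χ]_T + [t]_T + 2·[k_r]_T = −2·(1) − (-1) − 2·(0) + (1) + 2·(-1) = -2
Net dimensions [L⁻⁵ T⁻²] ≠ [1] — not dimensionless.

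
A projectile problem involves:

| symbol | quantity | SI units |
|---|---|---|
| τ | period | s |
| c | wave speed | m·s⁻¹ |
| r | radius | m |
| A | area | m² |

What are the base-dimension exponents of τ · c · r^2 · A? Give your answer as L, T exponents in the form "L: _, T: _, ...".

L: 5, T: 0

Collect each base-dimension exponent across the product:
  L: (0) + (1) + 2·(1) + (2) = 5
  T: (1) + (-1) + 2·(0) + (0) = 0
So the dimensions are [L⁵].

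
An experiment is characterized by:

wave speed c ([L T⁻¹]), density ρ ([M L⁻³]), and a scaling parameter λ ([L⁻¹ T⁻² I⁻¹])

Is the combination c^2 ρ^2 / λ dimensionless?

no

Sum the exponent of each base dimension across the product:
  M: 2·[c]_M + 2·[ρ]_M − [λ]_M = 2·(0) + 2·(1) − (0) = 2
  L: 2·[c]_L + 2·[ρ]_L − [λ]_L = 2·(1) + 2·(-3) − (-1) = -3
  T: 2·[c]_T + 2·[ρ]_T − [λ]_T = 2·(-1) + 2·(0) − (-2) = 0
  I: 2·[c]_I + 2·[ρ]_I − [λ]_I = 2·(0) + 2·(0) − (-1) = 1
Net dimensions [M² L⁻³ I] ≠ [1] — not dimensionless.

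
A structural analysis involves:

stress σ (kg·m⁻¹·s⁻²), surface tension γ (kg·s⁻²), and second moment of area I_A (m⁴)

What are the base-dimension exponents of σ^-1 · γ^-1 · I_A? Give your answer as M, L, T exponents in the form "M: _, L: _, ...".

M: -2, L: 5, T: 4

Collect each base-dimension exponent across the product:
  M: −(1) − (1) + (0) = -2
  L: −(-1) − (0) + (4) = 5
  T: −(-2) − (-2) + (0) = 4
So the dimensions are [M⁻² L⁵ T⁴].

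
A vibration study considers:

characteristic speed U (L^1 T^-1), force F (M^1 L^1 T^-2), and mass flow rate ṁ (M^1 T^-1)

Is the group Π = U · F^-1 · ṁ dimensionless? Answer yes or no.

yes

Sum the exponent of each base dimension across the product:
  M: [U]_M − [F]_M + [ṁ]_M = (0) − (1) + (1) = 0
  L: [U]_L − [F]_L + [ṁ]_L = (1) − (1) + (0) = 0
  T: [U]_T − [F]_T + [ṁ]_T = (-1) − (-2) + (-1) = 0
All base exponents vanish — dimensionless.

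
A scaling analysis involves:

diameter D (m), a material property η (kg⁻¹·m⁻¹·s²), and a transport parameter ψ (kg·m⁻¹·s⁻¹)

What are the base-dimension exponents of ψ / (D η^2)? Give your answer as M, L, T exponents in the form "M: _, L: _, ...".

Collect each base-dimension exponent across the product:
  M: −(0) − 2·(-1) + (1) = 3
  L: −(1) − 2·(-1) + (-1) = 0
  T: −(0) − 2·(2) + (-1) = -5
So the dimensions are [M³ T⁻⁵].

M: 3, L: 0, T: -5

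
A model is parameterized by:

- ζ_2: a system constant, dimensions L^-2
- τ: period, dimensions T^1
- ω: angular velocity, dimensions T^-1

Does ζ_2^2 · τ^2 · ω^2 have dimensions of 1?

no

Sum the exponent of each base dimension across the product:
  L: 2·[ζ_2]_L + 2·[τ]_L + 2·[ω]_L = 2·(-2) + 2·(0) + 2·(0) = -4
  T: 2·[ζ_2]_T + 2·[τ]_T + 2·[ω]_T = 2·(0) + 2·(1) + 2·(-1) = 0
Net dimensions [L⁻⁴] ≠ [1] — not dimensionless.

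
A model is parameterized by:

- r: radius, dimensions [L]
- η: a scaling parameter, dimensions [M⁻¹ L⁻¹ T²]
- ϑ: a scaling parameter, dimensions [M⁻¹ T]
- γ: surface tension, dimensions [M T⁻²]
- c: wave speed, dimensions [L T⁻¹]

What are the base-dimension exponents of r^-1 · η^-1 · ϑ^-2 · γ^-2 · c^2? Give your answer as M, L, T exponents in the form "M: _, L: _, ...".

M: 1, L: 2, T: -2

Collect each base-dimension exponent across the product:
  M: −(0) − (-1) − 2·(-1) − 2·(1) + 2·(0) = 1
  L: −(1) − (-1) − 2·(0) − 2·(0) + 2·(1) = 2
  T: −(0) − (2) − 2·(1) − 2·(-2) + 2·(-1) = -2
So the dimensions are [M L² T⁻²].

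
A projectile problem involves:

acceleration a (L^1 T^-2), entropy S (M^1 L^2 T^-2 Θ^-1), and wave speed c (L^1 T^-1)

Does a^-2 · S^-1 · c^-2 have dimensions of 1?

no

Sum the exponent of each base dimension across the product:
  M: −2·[a]_M − [S]_M − 2·[c]_M = −2·(0) − (1) − 2·(0) = -1
  L: −2·[a]_L − [S]_L − 2·[c]_L = −2·(1) − (2) − 2·(1) = -6
  T: −2·[a]_T − [S]_T − 2·[c]_T = −2·(-2) − (-2) − 2·(-1) = 8
  Θ: −2·[a]_Θ − [S]_Θ − 2·[c]_Θ = −2·(0) − (-1) − 2·(0) = 1
Net dimensions [M⁻¹ L⁻⁶ T⁸ Θ] ≠ [1] — not dimensionless.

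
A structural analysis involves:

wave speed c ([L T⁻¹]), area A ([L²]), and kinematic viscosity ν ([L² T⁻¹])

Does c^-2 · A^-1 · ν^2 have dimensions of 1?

Sum the exponent of each base dimension across the product:
  M: −2·[c]_M − [A]_M + 2·[ν]_M = −2·(0) − (0) + 2·(0) = 0
  L: −2·[c]_L − [A]_L + 2·[ν]_L = −2·(1) − (2) + 2·(2) = 0
  T: −2·[c]_T − [A]_T + 2·[ν]_T = −2·(-1) − (0) + 2·(-1) = 0
All base exponents vanish — dimensionless.

yes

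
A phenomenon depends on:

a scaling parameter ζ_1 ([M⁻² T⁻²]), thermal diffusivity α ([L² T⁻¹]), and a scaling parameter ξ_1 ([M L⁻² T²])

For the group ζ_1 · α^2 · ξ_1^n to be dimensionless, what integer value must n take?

Balance the M exponent: (1)·n from ξ_1, plus (-2) + 2·(0) = -2 from the rest, must sum to zero.
n − 2 = 0, so n = 2.

2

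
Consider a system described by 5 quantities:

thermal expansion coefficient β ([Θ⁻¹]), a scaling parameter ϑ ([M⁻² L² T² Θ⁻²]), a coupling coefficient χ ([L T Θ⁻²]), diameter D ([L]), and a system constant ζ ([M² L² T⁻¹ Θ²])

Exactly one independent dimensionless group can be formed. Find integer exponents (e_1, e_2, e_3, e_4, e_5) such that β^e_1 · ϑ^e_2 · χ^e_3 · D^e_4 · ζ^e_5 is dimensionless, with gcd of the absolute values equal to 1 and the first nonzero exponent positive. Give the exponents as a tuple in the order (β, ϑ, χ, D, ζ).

(2, 1, -1, -3, 1)

M: e_1·(0) + e_2·(-2) + e_3·(0) + e_4·(0) + e_5·(2) = 0
L: e_1·(0) + e_2·(2) + e_3·(1) + e_4·(1) + e_5·(2) = 0
T: e_1·(0) + e_2·(2) + e_3·(1) + e_4·(0) + e_5·(-1) = 0
Θ: e_1·(-1) + e_2·(-2) + e_3·(-2) + e_4·(0) + e_5·(2) = 0
Solving this homogeneous linear system for the smallest-integer solution (first nonzero entry positive) gives (2, 1, -1, -3, 1).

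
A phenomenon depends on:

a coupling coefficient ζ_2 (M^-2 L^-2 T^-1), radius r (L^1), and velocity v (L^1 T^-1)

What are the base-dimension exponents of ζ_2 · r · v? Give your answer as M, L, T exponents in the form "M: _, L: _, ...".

Collect each base-dimension exponent across the product:
  M: (-2) + (0) + (0) = -2
  L: (-2) + (1) + (1) = 0
  T: (-1) + (0) + (-1) = -2
So the dimensions are [M⁻² T⁻²].

M: -2, L: 0, T: -2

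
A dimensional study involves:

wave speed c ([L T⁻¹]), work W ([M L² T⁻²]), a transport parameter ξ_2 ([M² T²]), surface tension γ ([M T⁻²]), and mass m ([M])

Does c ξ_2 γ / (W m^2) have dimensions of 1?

no

Sum the exponent of each base dimension across the product:
  M: [c]_M − [W]_M + [ξ_2]_M + [γ]_M − 2·[m]_M = (0) − (1) + (2) + (1) − 2·(1) = 0
  L: [c]_L − [W]_L + [ξ_2]_L + [γ]_L − 2·[m]_L = (1) − (2) + (0) + (0) − 2·(0) = -1
  T: [c]_T − [W]_T + [ξ_2]_T + [γ]_T − 2·[m]_T = (-1) − (-2) + (2) + (-2) − 2·(0) = 1
Net dimensions [L⁻¹ T] ≠ [1] — not dimensionless.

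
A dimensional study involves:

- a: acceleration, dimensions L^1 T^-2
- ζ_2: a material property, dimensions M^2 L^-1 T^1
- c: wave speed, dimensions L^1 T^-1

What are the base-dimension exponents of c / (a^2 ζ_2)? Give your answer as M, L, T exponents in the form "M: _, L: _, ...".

M: -2, L: 0, T: 2

Collect each base-dimension exponent across the product:
  M: −2·(0) − (2) + (0) = -2
  L: −2·(1) − (-1) + (1) = 0
  T: −2·(-2) − (1) + (-1) = 2
So the dimensions are [M⁻² T²].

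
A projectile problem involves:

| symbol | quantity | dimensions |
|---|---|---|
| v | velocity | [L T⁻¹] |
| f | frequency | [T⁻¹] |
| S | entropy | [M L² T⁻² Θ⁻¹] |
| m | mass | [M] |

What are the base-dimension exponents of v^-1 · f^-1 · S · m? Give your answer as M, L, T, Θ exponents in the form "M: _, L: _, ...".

M: 2, L: 1, T: 0, Θ: -1

Collect each base-dimension exponent across the product:
  M: −(0) − (0) + (1) + (1) = 2
  L: −(1) − (0) + (2) + (0) = 1
  T: −(-1) − (-1) + (-2) + (0) = 0
  Θ: −(0) − (0) + (-1) + (0) = -1
So the dimensions are [M² L Θ⁻¹].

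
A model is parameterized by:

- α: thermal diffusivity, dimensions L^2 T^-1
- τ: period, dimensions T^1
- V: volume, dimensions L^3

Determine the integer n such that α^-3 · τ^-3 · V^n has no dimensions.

Balance the L exponent: (3)·n from V, plus −3·(2) − 3·(0) = -6 from the rest, must sum to zero.
3n − 6 = 0, so n = 2.

2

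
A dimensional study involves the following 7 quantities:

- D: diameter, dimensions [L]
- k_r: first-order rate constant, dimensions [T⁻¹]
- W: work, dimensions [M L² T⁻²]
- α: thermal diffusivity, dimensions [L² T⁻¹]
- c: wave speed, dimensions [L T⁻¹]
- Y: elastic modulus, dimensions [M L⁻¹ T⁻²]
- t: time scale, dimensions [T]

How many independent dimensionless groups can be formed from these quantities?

4

There are 7 variables and 3 base dimensions (M, L, T).
The dimension matrix has rank 3.
Independent dimensionless groups: 7 − 3 = 4.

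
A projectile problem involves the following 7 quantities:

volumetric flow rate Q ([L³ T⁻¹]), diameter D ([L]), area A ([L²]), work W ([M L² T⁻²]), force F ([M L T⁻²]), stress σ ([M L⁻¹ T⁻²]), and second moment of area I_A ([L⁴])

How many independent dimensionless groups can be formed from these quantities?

4

There are 7 variables and 3 base dimensions (M, L, T).
The dimension matrix has rank 3.
Independent dimensionless groups: 7 − 3 = 4.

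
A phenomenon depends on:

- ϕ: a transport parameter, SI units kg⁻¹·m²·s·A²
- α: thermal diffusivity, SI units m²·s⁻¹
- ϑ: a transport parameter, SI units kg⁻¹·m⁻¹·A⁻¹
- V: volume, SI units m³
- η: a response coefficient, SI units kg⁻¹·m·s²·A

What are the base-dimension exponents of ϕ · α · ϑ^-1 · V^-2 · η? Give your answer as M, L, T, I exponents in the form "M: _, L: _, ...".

Collect each base-dimension exponent across the product:
  M: (-1) + (0) − (-1) − 2·(0) + (-1) = -1
  L: (2) + (2) − (-1) − 2·(3) + (1) = 0
  T: (1) + (-1) − (0) − 2·(0) + (2) = 2
  I: (2) + (0) − (-1) − 2·(0) + (1) = 4
So the dimensions are [M⁻¹ T² I⁴].

M: -1, L: 0, T: 2, I: 4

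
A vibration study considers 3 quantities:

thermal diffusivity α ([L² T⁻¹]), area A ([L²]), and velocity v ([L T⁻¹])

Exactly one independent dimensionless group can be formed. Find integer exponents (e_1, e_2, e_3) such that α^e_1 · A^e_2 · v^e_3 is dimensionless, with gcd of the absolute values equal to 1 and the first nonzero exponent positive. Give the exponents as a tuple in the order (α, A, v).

(2, -1, -2)

L: e_1·(2) + e_2·(2) + e_3·(1) = 0
T: e_1·(-1) + e_2·(0) + e_3·(-1) = 0
Solving this homogeneous linear system for the smallest-integer solution (first nonzero entry positive) gives (2, -1, -2).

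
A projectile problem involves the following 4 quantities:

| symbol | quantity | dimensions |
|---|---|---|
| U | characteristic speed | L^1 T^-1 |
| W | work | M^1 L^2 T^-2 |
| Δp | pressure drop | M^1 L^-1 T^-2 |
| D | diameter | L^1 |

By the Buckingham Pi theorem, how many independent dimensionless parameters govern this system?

1

There are 4 variables and 3 base dimensions (M, L, T).
The dimension matrix has rank 3.
Independent dimensionless groups: 4 − 3 = 1.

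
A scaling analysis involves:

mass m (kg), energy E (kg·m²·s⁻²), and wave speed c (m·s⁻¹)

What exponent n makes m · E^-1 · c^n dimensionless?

Balance the L exponent: (1)·n from c, plus (0) − (2) = -2 from the rest, must sum to zero.
n − 2 = 0, so n = 2.

2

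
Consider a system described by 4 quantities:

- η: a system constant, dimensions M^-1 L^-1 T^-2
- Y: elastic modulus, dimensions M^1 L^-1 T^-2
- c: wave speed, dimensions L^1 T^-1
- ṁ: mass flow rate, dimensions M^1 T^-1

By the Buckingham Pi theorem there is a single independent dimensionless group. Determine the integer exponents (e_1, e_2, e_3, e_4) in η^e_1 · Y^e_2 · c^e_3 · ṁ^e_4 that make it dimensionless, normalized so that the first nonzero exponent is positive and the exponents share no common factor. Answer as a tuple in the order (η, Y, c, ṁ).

M: e_1·(-1) + e_2·(1) + e_3·(0) + e_4·(1) = 0
L: e_1·(-1) + e_2·(-1) + e_3·(1) + e_4·(0) = 0
T: e_1·(-2) + e_2·(-2) + e_3·(-1) + e_4·(-1) = 0
Solving this homogeneous linear system for the smallest-integer solution (first nonzero entry positive) gives (1, -2, -1, 3).

(1, -2, -1, 3)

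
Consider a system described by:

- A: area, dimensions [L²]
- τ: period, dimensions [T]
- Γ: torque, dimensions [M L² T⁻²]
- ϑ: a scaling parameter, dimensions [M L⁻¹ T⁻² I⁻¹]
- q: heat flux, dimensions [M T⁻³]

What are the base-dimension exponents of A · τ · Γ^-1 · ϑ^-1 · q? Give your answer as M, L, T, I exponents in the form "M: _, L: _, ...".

M: -1, L: 1, T: 2, I: 1

Collect each base-dimension exponent across the product:
  M: (0) + (0) − (1) − (1) + (1) = -1
  L: (2) + (0) − (2) − (-1) + (0) = 1
  T: (0) + (1) − (-2) − (-2) + (-3) = 2
  I: (0) + (0) − (0) − (-1) + (0) = 1
So the dimensions are [M⁻¹ L T² I].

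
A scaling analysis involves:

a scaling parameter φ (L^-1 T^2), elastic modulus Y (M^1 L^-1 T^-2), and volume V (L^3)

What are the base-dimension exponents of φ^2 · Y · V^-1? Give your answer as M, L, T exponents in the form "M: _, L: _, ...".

Collect each base-dimension exponent across the product:
  M: 2·(0) + (1) − (0) = 1
  L: 2·(-1) + (-1) − (3) = -6
  T: 2·(2) + (-2) − (0) = 2
So the dimensions are [M L⁻⁶ T²].

M: 1, L: -6, T: 2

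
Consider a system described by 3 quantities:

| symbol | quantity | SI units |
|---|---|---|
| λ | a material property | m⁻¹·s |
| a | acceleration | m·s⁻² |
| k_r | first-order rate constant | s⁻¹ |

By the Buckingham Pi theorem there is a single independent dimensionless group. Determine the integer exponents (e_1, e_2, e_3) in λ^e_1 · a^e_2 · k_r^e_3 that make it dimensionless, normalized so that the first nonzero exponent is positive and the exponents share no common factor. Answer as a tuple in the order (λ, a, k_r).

(1, 1, -1)

L: e_1·(-1) + e_2·(1) + e_3·(0) = 0
T: e_1·(1) + e_2·(-2) + e_3·(-1) = 0
Solving this homogeneous linear system for the smallest-integer solution (first nonzero entry positive) gives (1, 1, -1).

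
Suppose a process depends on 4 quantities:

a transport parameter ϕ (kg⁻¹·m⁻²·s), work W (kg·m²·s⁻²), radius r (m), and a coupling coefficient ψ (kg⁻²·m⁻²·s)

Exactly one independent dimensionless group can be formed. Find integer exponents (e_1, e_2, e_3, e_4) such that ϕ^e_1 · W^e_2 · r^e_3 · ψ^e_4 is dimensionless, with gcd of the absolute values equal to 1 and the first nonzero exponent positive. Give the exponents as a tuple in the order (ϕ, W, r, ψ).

M: e_1·(-1) + e_2·(1) + e_3·(0) + e_4·(-2) = 0
L: e_1·(-2) + e_2·(2) + e_3·(1) + e_4·(-2) = 0
T: e_1·(1) + e_2·(-2) + e_3·(0) + e_4·(1) = 0
Solving this homogeneous linear system for the smallest-integer solution (first nonzero entry positive) gives (3, 1, 2, -1).

(3, 1, 2, -1)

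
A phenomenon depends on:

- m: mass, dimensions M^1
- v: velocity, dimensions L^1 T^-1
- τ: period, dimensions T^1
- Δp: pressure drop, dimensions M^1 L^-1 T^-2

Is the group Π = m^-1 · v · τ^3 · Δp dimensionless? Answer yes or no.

yes

Sum the exponent of each base dimension across the product:
  M: −[m]_M + [v]_M + 3·[τ]_M + [Δp]_M = −(1) + (0) + 3·(0) + (1) = 0
  L: −[m]_L + [v]_L + 3·[τ]_L + [Δp]_L = −(0) + (1) + 3·(0) + (-1) = 0
  T: −[m]_T + [v]_T + 3·[τ]_T + [Δp]_T = −(0) + (-1) + 3·(1) + (-2) = 0
All base exponents vanish — dimensionless.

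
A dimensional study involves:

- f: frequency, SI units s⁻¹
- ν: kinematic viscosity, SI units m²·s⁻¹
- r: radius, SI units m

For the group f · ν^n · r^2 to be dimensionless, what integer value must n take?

Balance the L exponent: (2)·n from ν, plus (0) + 2·(1) = 2 from the rest, must sum to zero.
2n + 2 = 0, so n = -1.

-1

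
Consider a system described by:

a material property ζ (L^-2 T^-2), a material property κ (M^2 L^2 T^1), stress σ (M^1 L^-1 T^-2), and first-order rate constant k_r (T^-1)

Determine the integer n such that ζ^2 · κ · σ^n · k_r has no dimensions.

-2

Balance the M exponent: (1)·n from σ, plus 2·(0) + (2) + (0) = 2 from the rest, must sum to zero.
n + 2 = 0, so n = -2.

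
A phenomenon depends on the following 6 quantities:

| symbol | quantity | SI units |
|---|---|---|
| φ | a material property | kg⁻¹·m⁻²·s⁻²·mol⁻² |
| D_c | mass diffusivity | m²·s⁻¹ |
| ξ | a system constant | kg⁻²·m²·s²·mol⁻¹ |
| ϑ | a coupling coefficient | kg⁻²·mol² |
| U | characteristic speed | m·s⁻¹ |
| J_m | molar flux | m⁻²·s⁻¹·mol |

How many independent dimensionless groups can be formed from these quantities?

There are 6 variables and 4 base dimensions (M, L, T, N).
The dimension matrix has rank 4.
Independent dimensionless groups: 6 − 4 = 2.

2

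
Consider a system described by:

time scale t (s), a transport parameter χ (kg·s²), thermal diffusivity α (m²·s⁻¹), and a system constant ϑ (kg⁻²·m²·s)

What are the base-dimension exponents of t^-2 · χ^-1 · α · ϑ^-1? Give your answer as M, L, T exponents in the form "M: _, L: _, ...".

M: 1, L: 0, T: -6

Collect each base-dimension exponent across the product:
  M: −2·(0) − (1) + (0) − (-2) = 1
  L: −2·(0) − (0) + (2) − (2) = 0
  T: −2·(1) − (2) + (-1) − (1) = -6
So the dimensions are [M T⁻⁶].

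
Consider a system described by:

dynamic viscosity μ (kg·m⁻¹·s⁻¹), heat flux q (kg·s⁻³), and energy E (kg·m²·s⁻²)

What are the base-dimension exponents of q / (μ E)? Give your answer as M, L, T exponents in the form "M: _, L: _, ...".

Collect each base-dimension exponent across the product:
  M: −(1) + (1) − (1) = -1
  L: −(-1) + (0) − (2) = -1
  T: −(-1) + (-3) − (-2) = 0
So the dimensions are [M⁻¹ L⁻¹].

M: -1, L: -1, T: 0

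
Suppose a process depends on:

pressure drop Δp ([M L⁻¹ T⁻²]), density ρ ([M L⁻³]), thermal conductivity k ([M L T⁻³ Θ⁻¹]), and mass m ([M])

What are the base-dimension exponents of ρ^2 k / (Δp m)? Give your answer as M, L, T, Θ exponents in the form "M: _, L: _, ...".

Collect each base-dimension exponent across the product:
  M: −(1) + 2·(1) + (1) − (1) = 1
  L: −(-1) + 2·(-3) + (1) − (0) = -4
  T: −(-2) + 2·(0) + (-3) − (0) = -1
  Θ: −(0) + 2·(0) + (-1) − (0) = -1
So the dimensions are [M L⁻⁴ T⁻¹ Θ⁻¹].

M: 1, L: -4, T: -1, Θ: -1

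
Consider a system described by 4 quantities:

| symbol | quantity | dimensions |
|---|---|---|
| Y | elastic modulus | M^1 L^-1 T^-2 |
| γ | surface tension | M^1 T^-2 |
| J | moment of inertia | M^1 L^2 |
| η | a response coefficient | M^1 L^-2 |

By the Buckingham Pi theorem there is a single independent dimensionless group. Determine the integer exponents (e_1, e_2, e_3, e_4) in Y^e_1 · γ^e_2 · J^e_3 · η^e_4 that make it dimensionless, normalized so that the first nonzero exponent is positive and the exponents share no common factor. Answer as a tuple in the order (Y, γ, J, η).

M: e_1·(1) + e_2·(1) + e_3·(1) + e_4·(1) = 0
L: e_1·(-1) + e_2·(0) + e_3·(2) + e_4·(-2) = 0
T: e_1·(-2) + e_2·(-2) + e_3·(0) + e_4·(0) = 0
Solving this homogeneous linear system for the smallest-integer solution (first nonzero entry positive) gives (4, -4, 1, -1).

(4, -4, 1, -1)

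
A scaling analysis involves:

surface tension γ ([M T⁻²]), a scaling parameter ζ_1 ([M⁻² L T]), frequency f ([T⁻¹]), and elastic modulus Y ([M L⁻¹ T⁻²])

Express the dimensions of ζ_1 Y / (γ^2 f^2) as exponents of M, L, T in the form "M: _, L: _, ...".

M: -3, L: 0, T: 5

Collect each base-dimension exponent across the product:
  M: −2·(1) + (-2) − 2·(0) + (1) = -3
  L: −2·(0) + (1) − 2·(0) + (-1) = 0
  T: −2·(-2) + (1) − 2·(-1) + (-2) = 5
So the dimensions are [M⁻³ T⁵].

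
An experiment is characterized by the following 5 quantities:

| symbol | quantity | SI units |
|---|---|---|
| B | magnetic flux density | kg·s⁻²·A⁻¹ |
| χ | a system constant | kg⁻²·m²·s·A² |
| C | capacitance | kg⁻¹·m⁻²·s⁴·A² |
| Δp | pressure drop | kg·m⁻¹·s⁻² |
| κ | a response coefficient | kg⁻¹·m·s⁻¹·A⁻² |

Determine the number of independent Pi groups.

1

There are 5 variables and 4 base dimensions (M, L, T, I).
The dimension matrix has rank 4.
Independent dimensionless groups: 5 − 4 = 1.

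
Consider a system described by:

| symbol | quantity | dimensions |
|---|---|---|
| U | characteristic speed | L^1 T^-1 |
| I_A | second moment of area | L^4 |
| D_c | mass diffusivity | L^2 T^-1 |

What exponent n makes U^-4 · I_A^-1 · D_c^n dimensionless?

4

Balance the L exponent: (2)·n from D_c, plus −4·(1) − (4) = -8 from the rest, must sum to zero.
2n − 8 = 0, so n = 4.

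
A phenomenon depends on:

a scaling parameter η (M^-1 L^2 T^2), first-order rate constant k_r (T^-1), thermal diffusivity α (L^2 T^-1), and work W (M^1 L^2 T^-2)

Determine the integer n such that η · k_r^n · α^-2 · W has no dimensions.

Balance the T exponent: (-1)·n from k_r, plus (2) − 2·(-1) + (-2) = 2 from the rest, must sum to zero.
−n + 2 = 0, so n = 2.

2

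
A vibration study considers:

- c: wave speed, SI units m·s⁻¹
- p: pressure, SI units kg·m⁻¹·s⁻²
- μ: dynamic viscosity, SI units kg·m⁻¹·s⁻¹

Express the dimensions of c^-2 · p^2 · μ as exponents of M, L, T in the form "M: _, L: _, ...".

Collect each base-dimension exponent across the product:
  M: −2·(0) + 2·(1) + (1) = 3
  L: −2·(1) + 2·(-1) + (-1) = -5
  T: −2·(-1) + 2·(-2) + (-1) = -3
So the dimensions are [M³ L⁻⁵ T⁻³].

M: 3, L: -5, T: -3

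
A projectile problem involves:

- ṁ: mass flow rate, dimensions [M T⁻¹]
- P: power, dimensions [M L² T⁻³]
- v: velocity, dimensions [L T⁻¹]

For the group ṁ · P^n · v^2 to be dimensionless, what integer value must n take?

-1

Balance the M exponent: (1)·n from P, plus (1) + 2·(0) = 1 from the rest, must sum to zero.
n + 1 = 0, so n = -1.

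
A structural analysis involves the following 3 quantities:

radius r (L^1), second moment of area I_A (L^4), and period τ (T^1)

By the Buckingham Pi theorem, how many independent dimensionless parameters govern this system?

There are 3 variables and 2 base dimensions (L, T).
The dimension matrix has rank 2.
Independent dimensionless groups: 3 − 2 = 1.

1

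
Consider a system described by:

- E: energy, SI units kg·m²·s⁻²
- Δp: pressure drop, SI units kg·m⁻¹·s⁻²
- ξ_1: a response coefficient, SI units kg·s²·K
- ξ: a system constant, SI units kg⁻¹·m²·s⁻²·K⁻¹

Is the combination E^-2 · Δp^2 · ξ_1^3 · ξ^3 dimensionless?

yes

Sum the exponent of each base dimension across the product:
  M: −2·[E]_M + 2·[Δp]_M + 3·[ξ_1]_M + 3·[ξ]_M = −2·(1) + 2·(1) + 3·(1) + 3·(-1) = 0
  L: −2·[E]_L + 2·[Δp]_L + 3·[ξ_1]_L + 3·[ξ]_L = −2·(2) + 2·(-1) + 3·(0) + 3·(2) = 0
  T: −2·[E]_T + 2·[Δp]_T + 3·[ξ_1]_T + 3·[ξ]_T = −2·(-2) + 2·(-2) + 3·(2) + 3·(-2) = 0
  Θ: −2·[E]_Θ + 2·[Δp]_Θ + 3·[ξ_1]_Θ + 3·[ξ]_Θ = −2·(0) + 2·(0) + 3·(1) + 3·(-1) = 0
All base exponents vanish — dimensionless.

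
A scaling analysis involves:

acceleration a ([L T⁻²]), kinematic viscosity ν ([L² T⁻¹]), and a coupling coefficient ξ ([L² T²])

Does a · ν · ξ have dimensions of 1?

no

Sum the exponent of each base dimension across the product:
  L: [a]_L + [ν]_L + [ξ]_L = (1) + (2) + (2) = 5
  T: [a]_T + [ν]_T + [ξ]_T = (-2) + (-1) + (2) = -1
Net dimensions [L⁵ T⁻¹] ≠ [1] — not dimensionless.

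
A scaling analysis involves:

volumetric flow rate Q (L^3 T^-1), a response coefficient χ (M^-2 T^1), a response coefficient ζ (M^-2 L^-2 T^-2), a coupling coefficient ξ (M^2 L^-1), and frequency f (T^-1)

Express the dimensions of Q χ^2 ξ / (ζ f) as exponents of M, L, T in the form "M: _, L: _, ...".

Collect each base-dimension exponent across the product:
  M: (0) + 2·(-2) − (-2) + (2) − (0) = 0
  L: (3) + 2·(0) − (-2) + (-1) − (0) = 4
  T: (-1) + 2·(1) − (-2) + (0) − (-1) = 4
So the dimensions are [L⁴ T⁴].

M: 0, L: 4, T: 4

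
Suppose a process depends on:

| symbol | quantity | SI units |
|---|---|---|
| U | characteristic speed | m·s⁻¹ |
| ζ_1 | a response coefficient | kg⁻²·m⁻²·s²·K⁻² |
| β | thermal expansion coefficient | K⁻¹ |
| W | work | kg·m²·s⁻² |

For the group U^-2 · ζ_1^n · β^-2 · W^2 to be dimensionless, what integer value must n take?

Balance the M exponent: (-2)·n from ζ_1, plus −2·(0) − 2·(0) + 2·(1) = 2 from the rest, must sum to zero.
-2n + 2 = 0, so n = 1.

1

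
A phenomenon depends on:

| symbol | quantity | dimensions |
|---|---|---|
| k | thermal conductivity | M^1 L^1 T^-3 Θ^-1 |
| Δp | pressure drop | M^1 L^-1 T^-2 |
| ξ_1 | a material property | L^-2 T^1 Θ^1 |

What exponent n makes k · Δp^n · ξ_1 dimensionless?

Balance the M exponent: (1)·n from Δp, plus (1) + (0) = 1 from the rest, must sum to zero.
n + 1 = 0, so n = -1.

-1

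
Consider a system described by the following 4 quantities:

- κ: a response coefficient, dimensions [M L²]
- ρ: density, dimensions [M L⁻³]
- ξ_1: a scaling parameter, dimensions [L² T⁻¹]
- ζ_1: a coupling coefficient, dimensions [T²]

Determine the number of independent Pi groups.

There are 4 variables and 3 base dimensions (M, L, T).
The dimension matrix has rank 3.
Independent dimensionless groups: 4 − 3 = 1.

1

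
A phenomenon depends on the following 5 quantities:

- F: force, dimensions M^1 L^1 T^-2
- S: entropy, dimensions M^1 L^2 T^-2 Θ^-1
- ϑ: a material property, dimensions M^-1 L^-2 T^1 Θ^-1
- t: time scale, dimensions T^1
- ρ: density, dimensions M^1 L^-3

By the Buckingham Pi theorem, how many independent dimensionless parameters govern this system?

There are 5 variables and 4 base dimensions (M, L, T, Θ).
The dimension matrix has rank 4.
Independent dimensionless groups: 5 − 4 = 1.

1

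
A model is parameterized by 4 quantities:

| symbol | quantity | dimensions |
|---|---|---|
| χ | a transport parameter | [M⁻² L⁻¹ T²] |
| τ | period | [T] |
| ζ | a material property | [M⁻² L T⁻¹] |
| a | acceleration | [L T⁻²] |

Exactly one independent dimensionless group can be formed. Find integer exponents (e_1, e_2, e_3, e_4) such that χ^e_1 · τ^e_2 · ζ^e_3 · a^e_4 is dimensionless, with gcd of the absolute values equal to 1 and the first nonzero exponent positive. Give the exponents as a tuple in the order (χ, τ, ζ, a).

M: e_1·(-2) + e_2·(0) + e_3·(-2) + e_4·(0) = 0
L: e_1·(-1) + e_2·(0) + e_3·(1) + e_4·(1) = 0
T: e_1·(2) + e_2·(1) + e_3·(-1) + e_4·(-2) = 0
Solving this homogeneous linear system for the smallest-integer solution (first nonzero entry positive) gives (1, 1, -1, 2).

(1, 1, -1, 2)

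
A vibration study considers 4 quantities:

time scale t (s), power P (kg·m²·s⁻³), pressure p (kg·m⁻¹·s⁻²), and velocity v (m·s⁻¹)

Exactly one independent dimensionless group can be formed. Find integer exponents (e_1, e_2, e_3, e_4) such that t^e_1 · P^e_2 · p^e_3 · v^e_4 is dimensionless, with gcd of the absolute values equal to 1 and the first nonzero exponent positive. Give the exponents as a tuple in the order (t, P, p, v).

M: e_1·(0) + e_2·(1) + e_3·(1) + e_4·(0) = 0
L: e_1·(0) + e_2·(2) + e_3·(-1) + e_4·(1) = 0
T: e_1·(1) + e_2·(-3) + e_3·(-2) + e_4·(-1) = 0
Solving this homogeneous linear system for the smallest-integer solution (first nonzero entry positive) gives (2, -1, 1, 3).

(2, -1, 1, 3)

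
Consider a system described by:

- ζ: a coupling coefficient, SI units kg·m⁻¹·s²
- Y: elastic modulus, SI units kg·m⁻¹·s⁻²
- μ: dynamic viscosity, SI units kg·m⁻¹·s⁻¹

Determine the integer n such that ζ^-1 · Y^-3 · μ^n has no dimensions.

4

Balance the M exponent: (1)·n from μ, plus −(1) − 3·(1) = -4 from the rest, must sum to zero.
n − 4 = 0, so n = 4.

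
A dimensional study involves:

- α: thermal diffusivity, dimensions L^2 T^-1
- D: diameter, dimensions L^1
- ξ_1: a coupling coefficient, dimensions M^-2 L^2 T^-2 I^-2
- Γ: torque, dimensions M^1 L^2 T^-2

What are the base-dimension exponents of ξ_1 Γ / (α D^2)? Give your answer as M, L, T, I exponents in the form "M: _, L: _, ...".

Collect each base-dimension exponent across the product:
  M: −(0) − 2·(0) + (-2) + (1) = -1
  L: −(2) − 2·(1) + (2) + (2) = 0
  T: −(-1) − 2·(0) + (-2) + (-2) = -3
  I: −(0) − 2·(0) + (-2) + (0) = -2
So the dimensions are [M⁻¹ T⁻³ I⁻²].

M: -1, L: 0, T: -3, I: -2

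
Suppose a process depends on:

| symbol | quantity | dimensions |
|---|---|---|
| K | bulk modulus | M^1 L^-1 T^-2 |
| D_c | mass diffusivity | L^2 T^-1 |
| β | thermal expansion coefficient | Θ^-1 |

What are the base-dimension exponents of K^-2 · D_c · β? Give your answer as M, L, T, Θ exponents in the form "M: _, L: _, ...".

Collect each base-dimension exponent across the product:
  M: −2·(1) + (0) + (0) = -2
  L: −2·(-1) + (2) + (0) = 4
  T: −2·(-2) + (-1) + (0) = 3
  Θ: −2·(0) + (0) + (-1) = -1
So the dimensions are [M⁻² L⁴ T³ Θ⁻¹].

M: -2, L: 4, T: 3, Θ: -1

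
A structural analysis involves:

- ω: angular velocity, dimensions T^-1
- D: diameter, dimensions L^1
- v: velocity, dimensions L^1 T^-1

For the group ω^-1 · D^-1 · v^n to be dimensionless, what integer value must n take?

Balance the L exponent: (1)·n from v, plus −(0) − (1) = -1 from the rest, must sum to zero.
n − 1 = 0, so n = 1.

1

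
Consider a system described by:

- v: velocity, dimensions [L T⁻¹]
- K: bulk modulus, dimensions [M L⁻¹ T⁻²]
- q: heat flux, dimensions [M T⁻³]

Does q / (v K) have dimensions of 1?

Sum the exponent of each base dimension across the product:
  M: −[v]_M − [K]_M + [q]_M = −(0) − (1) + (1) = 0
  L: −[v]_L − [K]_L + [q]_L = −(1) − (-1) + (0) = 0
  T: −[v]_T − [K]_T + [q]_T = −(-1) − (-2) + (-3) = 0
  I: −[v]_I − [K]_I + [q]_I = −(0) − (0) + (0) = 0
All base exponents vanish — dimensionless.

yes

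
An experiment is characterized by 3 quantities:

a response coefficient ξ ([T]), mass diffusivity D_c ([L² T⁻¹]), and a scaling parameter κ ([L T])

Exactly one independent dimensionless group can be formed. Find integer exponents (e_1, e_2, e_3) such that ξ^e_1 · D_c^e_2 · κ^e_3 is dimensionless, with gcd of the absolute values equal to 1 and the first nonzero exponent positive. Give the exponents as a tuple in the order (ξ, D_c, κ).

L: e_1·(0) + e_2·(2) + e_3·(1) = 0
T: e_1·(1) + e_2·(-1) + e_3·(1) = 0
Solving this homogeneous linear system for the smallest-integer solution (first nonzero entry positive) gives (3, 1, -2).

(3, 1, -2)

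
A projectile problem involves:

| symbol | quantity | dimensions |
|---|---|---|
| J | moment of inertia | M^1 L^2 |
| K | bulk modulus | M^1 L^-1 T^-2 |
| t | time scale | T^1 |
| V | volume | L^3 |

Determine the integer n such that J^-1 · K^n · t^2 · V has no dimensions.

1

Balance the M exponent: (1)·n from K, plus −(1) + 2·(0) + (0) = -1 from the rest, must sum to zero.
n − 1 = 0, so n = 1.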